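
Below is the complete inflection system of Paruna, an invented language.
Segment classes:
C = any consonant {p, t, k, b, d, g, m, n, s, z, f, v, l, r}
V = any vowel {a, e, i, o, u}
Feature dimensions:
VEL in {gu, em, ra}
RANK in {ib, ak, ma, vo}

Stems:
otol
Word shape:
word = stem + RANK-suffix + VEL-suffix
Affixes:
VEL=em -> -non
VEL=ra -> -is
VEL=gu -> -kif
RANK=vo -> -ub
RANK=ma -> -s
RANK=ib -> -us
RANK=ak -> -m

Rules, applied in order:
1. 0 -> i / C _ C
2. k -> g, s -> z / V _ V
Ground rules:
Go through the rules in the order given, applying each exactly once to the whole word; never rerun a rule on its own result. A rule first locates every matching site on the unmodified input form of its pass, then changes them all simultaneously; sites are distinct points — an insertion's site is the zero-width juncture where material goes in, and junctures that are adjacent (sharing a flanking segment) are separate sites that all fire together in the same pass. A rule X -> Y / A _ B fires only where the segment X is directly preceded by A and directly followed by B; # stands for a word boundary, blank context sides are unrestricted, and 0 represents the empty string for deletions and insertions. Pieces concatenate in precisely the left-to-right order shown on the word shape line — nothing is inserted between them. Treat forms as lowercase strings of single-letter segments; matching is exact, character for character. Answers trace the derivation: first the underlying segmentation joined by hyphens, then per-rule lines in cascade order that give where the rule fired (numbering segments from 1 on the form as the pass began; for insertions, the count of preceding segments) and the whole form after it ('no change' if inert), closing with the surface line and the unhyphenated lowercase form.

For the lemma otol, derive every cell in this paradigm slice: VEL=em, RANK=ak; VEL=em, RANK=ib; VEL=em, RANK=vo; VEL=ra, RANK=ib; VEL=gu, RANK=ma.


cell VEL=em, RANK=ak:
underlying: otol-m-non
1. 0 -> i / C _ C: inserts after position(s) 4, 5: otoliminon
2. k -> g, s -> z / V _ V: no change
surface: otoliminon

cell VEL=em, RANK=ib:
underlying: otol-us-non
1. 0 -> i / C _ C: inserts after position(s) 6: otolusinon
2. k -> g, s -> z / V _ V: fires at position(s) 6: otoluzinon
surface: otoluzinon

cell VEL=em, RANK=vo:
underlying: otol-ub-non
1. 0 -> i / C _ C: inserts after position(s) 6: otolubinon
2. k -> g, s -> z / V _ V: no change
surface: otolubinon

cell VEL=ra, RANK=ib:
underlying: otol-us-is
1. 0 -> i / C _ C: no change
2. k -> g, s -> z / V _ V: fires at position(s) 6: otoluzis
surface: otoluzis

cell VEL=gu, RANK=ma:
underlying: otol-s-kif
1. 0 -> i / C _ C: inserts after position(s) 4, 5: otolisikif
2. k -> g, s -> z / V _ V: fires at position(s) 6, 8: otolizigif
surface: otolizigif


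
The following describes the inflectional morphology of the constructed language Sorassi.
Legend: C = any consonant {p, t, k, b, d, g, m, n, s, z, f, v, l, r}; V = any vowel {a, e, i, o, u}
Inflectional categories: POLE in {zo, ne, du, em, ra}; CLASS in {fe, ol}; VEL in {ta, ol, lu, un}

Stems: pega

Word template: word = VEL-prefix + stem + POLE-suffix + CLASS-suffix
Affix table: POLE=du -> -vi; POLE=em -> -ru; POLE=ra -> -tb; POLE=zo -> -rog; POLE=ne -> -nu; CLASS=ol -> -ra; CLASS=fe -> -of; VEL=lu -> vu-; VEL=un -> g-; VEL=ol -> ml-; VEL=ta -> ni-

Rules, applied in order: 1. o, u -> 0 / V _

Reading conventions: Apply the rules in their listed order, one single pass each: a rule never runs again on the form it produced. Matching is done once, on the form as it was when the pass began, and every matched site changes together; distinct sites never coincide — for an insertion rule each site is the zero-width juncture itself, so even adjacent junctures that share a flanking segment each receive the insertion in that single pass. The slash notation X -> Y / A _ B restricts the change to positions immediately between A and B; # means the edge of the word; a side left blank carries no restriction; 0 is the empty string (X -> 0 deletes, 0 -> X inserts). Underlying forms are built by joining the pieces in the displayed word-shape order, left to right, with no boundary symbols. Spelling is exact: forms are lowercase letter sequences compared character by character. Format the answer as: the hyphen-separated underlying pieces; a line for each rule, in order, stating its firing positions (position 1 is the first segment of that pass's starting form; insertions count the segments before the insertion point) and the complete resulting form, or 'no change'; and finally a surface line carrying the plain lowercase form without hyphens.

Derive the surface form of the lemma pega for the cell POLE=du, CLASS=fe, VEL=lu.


underlying: vu-pega-vi-of
1. o, u -> 0 / V _: fires at position(s) 9: vupegavif
surface: vupegavif


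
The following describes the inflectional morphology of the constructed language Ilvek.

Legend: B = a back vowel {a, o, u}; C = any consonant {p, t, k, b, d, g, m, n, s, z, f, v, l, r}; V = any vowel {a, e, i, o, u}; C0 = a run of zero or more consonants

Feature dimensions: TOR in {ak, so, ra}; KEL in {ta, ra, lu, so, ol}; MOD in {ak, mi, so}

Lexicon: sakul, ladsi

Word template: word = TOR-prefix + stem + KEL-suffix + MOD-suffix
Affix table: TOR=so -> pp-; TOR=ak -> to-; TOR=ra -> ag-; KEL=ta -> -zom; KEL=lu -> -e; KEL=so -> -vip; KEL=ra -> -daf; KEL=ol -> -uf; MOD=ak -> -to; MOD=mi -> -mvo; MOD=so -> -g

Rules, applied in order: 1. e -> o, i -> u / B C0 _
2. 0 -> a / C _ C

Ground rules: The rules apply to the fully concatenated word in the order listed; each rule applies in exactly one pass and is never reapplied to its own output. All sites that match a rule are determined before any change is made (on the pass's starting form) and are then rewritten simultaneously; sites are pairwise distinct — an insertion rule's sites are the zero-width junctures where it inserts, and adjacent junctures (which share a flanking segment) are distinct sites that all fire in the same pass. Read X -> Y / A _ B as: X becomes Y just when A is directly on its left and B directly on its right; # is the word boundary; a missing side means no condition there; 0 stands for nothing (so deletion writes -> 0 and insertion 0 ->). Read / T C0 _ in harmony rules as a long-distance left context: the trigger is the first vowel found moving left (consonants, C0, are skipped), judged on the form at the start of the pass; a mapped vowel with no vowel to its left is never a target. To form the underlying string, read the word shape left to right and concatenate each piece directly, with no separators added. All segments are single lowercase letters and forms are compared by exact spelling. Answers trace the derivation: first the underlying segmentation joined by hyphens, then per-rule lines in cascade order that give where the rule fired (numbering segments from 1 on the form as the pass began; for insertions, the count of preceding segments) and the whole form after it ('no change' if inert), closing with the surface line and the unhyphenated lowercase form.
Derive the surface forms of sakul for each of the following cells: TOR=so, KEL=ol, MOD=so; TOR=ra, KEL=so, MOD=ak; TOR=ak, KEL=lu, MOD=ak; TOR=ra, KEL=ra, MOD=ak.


cell TOR=so, KEL=ol, MOD=so:
underlying: pp-sakul-uf-g
1. e -> o, i -> u / B C0 _: no change
2. 0 -> a / C _ C: inserts after position(s) 1, 2, 9: papasakulufag
surface: papasakulufag

cell TOR=ra, KEL=so, MOD=ak:
underlying: ag-sakul-vip-to
1. e -> o, i -> u / B C0 _: fires at position(s) 9: agsakulvupto
2. 0 -> a / C _ C: inserts after position(s) 2, 7, 10: agasakulavupato
surface: agasakulavupato

cell TOR=ak, KEL=lu, MOD=ak:
underlying: to-sakul-e-to
1. e -> o, i -> u / B C0 _: fires at position(s) 8: tosakuloto
2. 0 -> a / C _ C: no change
surface: tosakuloto

cell TOR=ra, KEL=ra, MOD=ak:
underlying: ag-sakul-daf-to
1. e -> o, i -> u / B C0 _: no change
2. 0 -> a / C _ C: inserts after position(s) 2, 7, 10: agasakuladafato
surface: agasakuladafato


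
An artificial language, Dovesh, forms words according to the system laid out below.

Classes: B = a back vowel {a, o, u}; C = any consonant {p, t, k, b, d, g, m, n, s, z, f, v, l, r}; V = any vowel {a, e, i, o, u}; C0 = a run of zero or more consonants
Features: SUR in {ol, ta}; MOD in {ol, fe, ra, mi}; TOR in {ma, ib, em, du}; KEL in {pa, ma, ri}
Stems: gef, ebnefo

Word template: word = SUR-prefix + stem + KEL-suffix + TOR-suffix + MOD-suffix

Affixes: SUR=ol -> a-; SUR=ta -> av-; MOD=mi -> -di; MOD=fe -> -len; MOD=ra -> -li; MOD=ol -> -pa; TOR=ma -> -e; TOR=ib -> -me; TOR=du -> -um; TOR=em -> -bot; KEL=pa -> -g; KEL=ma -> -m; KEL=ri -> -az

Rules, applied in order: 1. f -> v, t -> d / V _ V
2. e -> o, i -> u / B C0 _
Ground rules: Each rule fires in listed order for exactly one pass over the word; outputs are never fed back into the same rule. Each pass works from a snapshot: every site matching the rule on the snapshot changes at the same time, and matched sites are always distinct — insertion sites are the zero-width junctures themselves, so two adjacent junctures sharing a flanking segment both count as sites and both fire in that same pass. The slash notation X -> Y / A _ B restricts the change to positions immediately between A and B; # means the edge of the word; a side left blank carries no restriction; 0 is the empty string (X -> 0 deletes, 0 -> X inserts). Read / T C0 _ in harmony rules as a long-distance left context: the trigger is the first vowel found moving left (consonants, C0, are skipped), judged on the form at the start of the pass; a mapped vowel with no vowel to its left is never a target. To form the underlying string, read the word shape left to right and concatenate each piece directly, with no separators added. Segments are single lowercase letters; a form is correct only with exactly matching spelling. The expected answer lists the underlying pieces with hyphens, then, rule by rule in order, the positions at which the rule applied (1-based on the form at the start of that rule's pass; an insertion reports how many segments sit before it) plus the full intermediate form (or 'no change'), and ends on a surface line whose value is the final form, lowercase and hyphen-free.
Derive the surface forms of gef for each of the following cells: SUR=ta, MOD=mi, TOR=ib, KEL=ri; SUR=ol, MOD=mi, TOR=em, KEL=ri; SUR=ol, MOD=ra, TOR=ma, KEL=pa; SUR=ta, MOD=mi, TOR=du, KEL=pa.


cell SUR=ta, MOD=mi, TOR=ib, KEL=ri:
underlying: av-gef-az-me-di
1. f -> v, t -> d / V _ V: fires at position(s) 5: avgevazmedi
2. e -> o, i -> u / B C0 _: fires at position(s) 4, 9: avgovazmodi
surface: avgovazmodi

cell SUR=ol, MOD=mi, TOR=em, KEL=ri:
underlying: a-gef-az-bot-di
1. f -> v, t -> d / V _ V: fires at position(s) 4: agevazbotdi
2. e -> o, i -> u / B C0 _: fires at position(s) 3, 11: agovazbotdu
surface: agovazbotdu

cell SUR=ol, MOD=ra, TOR=ma, KEL=pa:
underlying: a-gef-g-e-li
1. f -> v, t -> d / V _ V: no change
2. e -> o, i -> u / B C0 _: fires at position(s) 3: agofgeli
surface: agofgeli

cell SUR=ta, MOD=mi, TOR=du, KEL=pa:
underlying: av-gef-g-um-di
1. f -> v, t -> d / V _ V: no change
2. e -> o, i -> u / B C0 _: fires at position(s) 4, 10: avgofgumdu
surface: avgofgumdu


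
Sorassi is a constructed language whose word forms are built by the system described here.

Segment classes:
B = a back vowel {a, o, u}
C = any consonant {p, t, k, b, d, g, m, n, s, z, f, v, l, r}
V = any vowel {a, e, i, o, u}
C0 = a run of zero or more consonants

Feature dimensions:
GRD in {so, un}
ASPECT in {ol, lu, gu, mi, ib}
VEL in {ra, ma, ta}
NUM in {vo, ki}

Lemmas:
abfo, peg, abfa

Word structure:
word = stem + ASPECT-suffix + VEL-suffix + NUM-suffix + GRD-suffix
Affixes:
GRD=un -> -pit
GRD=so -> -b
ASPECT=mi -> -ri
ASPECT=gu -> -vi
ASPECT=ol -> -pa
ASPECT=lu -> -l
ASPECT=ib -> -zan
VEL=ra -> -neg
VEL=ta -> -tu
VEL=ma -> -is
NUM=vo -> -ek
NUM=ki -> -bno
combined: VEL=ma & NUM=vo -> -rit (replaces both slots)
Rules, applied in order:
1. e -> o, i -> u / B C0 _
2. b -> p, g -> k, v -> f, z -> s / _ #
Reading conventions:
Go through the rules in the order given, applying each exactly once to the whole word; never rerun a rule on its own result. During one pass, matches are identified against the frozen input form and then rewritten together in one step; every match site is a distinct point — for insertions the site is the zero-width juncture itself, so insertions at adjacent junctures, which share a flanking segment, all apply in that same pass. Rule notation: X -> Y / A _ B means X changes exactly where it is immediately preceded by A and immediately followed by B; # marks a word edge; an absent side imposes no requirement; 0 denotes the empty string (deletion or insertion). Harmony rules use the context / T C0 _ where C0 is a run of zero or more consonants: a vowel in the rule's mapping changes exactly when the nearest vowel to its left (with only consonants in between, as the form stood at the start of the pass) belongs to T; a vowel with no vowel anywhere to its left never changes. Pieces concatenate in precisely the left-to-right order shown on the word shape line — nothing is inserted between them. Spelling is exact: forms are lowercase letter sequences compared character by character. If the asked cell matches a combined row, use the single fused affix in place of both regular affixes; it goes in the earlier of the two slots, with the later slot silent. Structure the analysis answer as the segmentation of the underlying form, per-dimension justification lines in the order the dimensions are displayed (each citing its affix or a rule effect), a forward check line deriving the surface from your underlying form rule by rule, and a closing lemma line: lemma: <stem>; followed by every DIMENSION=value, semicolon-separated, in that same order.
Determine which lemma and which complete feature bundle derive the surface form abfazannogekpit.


underlying: abfa-zan-neg-ek-pit
GRD=un - signalled by the affix -pit
ASPECT=ib - signalled by the affix -zan
VEL=ra - signalled by the affix -neg
NUM=vo - signalled by the affix -ek
check: abfazannegekpit -> abfazannogekpit -> abfazannogekpit
lemma: abfa; GRD=un; ASPECT=ib; VEL=ra; NUM=vo


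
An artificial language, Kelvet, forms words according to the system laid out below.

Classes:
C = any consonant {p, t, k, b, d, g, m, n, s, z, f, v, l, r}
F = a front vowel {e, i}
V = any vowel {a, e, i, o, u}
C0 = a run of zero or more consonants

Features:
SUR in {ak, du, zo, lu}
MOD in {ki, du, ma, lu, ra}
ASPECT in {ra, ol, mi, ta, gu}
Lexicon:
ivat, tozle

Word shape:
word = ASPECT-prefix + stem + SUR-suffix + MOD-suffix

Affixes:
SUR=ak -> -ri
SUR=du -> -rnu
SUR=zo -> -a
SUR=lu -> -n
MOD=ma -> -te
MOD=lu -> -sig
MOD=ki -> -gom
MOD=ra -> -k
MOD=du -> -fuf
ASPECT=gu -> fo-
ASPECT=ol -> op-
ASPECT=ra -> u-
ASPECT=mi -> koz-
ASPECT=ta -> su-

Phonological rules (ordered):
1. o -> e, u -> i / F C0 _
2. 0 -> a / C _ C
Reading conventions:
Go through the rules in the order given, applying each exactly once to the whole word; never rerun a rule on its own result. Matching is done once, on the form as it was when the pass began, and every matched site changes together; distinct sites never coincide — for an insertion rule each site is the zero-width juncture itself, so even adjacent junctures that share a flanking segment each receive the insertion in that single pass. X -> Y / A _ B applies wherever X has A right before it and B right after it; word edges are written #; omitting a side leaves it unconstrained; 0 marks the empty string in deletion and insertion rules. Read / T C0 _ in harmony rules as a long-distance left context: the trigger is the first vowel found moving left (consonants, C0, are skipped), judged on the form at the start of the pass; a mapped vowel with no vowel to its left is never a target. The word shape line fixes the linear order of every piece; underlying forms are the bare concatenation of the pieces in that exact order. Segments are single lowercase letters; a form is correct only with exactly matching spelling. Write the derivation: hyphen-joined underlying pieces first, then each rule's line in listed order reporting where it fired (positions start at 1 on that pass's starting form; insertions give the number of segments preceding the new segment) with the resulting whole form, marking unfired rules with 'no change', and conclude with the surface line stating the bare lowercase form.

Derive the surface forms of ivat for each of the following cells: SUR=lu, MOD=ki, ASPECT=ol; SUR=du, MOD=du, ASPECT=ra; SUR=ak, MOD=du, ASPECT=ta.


cell SUR=lu, MOD=ki, ASPECT=ol:
underlying: op-ivat-n-gom
1. o -> e, u -> i / F C0 _: no change
2. 0 -> a / C _ C: inserts after position(s) 6, 7: opivatanagom
surface: opivatanagom

cell SUR=du, MOD=du, ASPECT=ra:
underlying: u-ivat-rnu-fuf
1. o -> e, u -> i / F C0 _: no change
2. 0 -> a / C _ C: inserts after position(s) 5, 6: uivataranufuf
surface: uivataranufuf

cell SUR=ak, MOD=du, ASPECT=ta:
underlying: su-ivat-ri-fuf
1. o -> e, u -> i / F C0 _: fires at position(s) 10: suivatrifif
2. 0 -> a / C _ C: inserts after position(s) 6: suivatarifif
surface: suivatarifif


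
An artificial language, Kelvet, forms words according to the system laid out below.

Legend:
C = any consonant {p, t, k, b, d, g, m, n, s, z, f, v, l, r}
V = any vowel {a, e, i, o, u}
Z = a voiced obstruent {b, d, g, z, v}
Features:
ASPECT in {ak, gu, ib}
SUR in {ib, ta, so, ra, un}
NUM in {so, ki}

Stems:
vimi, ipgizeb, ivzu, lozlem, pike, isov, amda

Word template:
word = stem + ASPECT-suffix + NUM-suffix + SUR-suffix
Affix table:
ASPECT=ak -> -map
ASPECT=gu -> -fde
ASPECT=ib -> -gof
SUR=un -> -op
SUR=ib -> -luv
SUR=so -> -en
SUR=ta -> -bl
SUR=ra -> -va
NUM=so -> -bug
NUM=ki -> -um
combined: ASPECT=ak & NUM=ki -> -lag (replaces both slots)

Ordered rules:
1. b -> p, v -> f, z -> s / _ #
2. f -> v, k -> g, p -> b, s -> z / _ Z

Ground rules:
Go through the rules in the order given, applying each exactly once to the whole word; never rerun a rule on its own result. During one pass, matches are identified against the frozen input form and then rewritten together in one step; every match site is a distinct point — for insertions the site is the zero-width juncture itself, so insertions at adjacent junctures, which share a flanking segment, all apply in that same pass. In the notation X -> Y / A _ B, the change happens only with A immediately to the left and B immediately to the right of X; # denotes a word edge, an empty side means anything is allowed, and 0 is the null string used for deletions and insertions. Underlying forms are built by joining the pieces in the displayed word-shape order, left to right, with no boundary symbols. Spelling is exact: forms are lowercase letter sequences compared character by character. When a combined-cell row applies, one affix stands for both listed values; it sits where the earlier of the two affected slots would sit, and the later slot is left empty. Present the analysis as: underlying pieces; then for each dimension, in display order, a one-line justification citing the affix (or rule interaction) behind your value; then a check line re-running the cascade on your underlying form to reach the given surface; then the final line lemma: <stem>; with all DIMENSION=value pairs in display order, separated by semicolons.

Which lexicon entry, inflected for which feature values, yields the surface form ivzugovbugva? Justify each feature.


underlying: ivzu-gof-bug-va
ASPECT=ib - signalled by the affix -gof
SUR=ra - signalled by the affix -va
NUM=so - signalled by the affix -bug
check: ivzugofbugva -> ivzugofbugva -> ivzugovbugva
lemma: ivzu; ASPECT=ib; SUR=ra; NUM=so


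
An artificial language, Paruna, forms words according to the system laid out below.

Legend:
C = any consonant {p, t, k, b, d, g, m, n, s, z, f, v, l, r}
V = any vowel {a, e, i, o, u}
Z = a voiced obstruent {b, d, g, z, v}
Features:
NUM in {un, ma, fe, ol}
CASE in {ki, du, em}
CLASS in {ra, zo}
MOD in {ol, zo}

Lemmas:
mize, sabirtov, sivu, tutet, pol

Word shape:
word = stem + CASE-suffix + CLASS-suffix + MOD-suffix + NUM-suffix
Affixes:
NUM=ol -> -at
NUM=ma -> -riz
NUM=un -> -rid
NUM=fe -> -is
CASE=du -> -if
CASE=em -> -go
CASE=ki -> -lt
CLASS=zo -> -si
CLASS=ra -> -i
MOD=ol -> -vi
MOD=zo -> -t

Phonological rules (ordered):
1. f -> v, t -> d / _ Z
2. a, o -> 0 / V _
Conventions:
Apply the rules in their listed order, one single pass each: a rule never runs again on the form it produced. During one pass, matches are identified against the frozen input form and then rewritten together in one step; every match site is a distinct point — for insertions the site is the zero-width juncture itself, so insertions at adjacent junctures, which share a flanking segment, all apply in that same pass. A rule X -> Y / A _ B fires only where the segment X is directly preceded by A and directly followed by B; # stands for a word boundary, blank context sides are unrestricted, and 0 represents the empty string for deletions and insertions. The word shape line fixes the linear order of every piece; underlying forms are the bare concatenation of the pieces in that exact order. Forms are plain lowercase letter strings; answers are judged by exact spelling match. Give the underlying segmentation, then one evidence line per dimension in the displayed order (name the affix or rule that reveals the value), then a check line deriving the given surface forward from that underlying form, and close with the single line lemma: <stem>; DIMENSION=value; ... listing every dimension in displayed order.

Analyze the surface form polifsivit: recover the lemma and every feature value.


underlying: pol-if-si-vi-at
NUM=ol - signalled by the affix -at
CASE=du - signalled by the affix -if
CLASS=zo - signalled by the affix -si
MOD=ol - signalled by the affix -vi
check: polifsiviat -> polifsiviat -> polifsivit
lemma: pol; NUM=ol; CASE=du; CLASS=zo; MOD=ol


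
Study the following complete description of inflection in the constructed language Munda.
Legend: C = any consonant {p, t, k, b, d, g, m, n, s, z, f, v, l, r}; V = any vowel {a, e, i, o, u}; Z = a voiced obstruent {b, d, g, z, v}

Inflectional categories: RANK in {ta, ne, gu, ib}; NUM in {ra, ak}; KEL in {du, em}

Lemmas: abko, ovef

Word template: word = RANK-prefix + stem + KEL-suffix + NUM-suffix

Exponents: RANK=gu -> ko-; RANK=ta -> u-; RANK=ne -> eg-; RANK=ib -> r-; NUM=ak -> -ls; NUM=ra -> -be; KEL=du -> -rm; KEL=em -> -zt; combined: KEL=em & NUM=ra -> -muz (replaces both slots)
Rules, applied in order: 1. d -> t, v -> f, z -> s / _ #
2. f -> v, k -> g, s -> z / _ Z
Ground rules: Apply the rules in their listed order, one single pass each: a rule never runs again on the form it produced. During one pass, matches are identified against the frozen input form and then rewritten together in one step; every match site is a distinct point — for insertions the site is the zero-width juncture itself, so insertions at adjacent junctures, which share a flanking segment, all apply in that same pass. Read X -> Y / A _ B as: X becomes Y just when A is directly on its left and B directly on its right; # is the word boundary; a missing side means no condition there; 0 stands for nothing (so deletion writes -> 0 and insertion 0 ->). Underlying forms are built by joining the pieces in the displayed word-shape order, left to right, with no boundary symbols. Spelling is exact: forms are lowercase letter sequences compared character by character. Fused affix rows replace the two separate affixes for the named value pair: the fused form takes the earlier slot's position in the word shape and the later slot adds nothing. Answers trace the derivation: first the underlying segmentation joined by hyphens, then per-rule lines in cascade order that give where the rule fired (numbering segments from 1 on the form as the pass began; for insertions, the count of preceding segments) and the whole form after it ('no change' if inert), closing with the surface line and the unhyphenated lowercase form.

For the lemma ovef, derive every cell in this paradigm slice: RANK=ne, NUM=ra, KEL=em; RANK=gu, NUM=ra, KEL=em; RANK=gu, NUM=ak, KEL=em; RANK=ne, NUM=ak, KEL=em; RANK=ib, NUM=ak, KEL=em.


cell RANK=ne, NUM=ra, KEL=em:
underlying: eg-ovef-muz
1. d -> t, v -> f, z -> s / _ #: fires at position(s) 9: egovefmus
2. f -> v, k -> g, s -> z / _ Z: no change
surface: egovefmus

cell RANK=gu, NUM=ra, KEL=em:
underlying: ko-ovef-muz
1. d -> t, v -> f, z -> s / _ #: fires at position(s) 9: koovefmus
2. f -> v, k -> g, s -> z / _ Z: no change
surface: koovefmus

cell RANK=gu, NUM=ak, KEL=em:
underlying: ko-ovef-zt-ls
1. d -> t, v -> f, z -> s / _ #: no change
2. f -> v, k -> g, s -> z / _ Z: fires at position(s) 6: koovevztls
surface: koovevztls

cell RANK=ne, NUM=ak, KEL=em:
underlying: eg-ovef-zt-ls
1. d -> t, v -> f, z -> s / _ #: no change
2. f -> v, k -> g, s -> z / _ Z: fires at position(s) 6: egovevztls
surface: egovevztls

cell RANK=ib, NUM=ak, KEL=em:
underlying: r-ovef-zt-ls
1. d -> t, v -> f, z -> s / _ #: no change
2. f -> v, k -> g, s -> z / _ Z: fires at position(s) 5: rovevztls
surface: rovevztls


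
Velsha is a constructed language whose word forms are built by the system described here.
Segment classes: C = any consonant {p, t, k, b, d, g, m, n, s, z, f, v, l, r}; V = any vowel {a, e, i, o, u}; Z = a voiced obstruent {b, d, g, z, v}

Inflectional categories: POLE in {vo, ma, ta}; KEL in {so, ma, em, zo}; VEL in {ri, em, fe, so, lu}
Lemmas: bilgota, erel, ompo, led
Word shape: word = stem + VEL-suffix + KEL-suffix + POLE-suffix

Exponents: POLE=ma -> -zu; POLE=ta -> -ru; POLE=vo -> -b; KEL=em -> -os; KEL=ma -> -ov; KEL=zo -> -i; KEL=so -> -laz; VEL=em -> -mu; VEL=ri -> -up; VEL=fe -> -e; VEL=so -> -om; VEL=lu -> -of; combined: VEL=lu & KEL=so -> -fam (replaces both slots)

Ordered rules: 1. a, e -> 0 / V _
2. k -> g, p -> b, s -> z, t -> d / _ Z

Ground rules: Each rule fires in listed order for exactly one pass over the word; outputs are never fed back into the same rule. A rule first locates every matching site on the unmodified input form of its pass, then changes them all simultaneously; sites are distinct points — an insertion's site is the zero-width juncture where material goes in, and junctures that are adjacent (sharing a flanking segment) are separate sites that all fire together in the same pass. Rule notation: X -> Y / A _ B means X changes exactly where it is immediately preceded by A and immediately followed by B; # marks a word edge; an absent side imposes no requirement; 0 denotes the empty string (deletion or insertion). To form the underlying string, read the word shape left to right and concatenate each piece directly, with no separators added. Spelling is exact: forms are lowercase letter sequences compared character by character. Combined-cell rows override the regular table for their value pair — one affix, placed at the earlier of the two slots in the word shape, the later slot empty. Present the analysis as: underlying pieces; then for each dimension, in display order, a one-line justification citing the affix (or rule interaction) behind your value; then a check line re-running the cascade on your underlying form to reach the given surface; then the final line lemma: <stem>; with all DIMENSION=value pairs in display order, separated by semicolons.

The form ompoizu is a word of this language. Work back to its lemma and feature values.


underlying: ompo-e-i-zu
POLE=ma - signalled by the affix -zu
KEL=zo - signalled by the affix -i
VEL=fe - signalled by the affix -e
check: ompoeizu -> ompoizu -> ompoizu
lemma: ompo; POLE=ma; KEL=zo; VEL=fe


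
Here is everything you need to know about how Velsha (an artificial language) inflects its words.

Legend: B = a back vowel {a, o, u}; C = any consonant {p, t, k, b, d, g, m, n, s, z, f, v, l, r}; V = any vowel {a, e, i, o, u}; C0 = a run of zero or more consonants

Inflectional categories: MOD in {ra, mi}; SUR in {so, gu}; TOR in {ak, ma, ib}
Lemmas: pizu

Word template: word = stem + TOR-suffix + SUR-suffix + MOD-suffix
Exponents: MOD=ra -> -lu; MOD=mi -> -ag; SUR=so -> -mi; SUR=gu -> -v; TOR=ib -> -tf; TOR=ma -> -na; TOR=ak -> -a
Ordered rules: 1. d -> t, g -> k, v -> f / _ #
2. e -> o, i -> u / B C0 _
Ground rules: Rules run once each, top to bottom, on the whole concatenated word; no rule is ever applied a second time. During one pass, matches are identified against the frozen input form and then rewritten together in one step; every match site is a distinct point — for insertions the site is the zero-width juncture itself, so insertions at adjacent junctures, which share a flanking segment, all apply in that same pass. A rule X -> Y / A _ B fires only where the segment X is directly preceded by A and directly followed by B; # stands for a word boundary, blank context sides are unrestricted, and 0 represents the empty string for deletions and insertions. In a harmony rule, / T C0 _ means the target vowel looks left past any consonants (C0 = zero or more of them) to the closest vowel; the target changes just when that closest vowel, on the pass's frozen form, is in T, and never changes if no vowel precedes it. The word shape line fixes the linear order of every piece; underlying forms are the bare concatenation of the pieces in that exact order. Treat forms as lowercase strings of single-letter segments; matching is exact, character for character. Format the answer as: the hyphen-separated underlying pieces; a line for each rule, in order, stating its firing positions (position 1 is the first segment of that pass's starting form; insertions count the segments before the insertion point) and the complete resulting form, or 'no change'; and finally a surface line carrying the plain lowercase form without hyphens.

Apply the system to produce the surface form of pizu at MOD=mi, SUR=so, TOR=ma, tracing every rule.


underlying: pizu-na-mi-ag
1. d -> t, g -> k, v -> f / _ #: fires at position(s) 10: pizunamiak
2. e -> o, i -> u / B C0 _: fires at position(s) 8: pizunamuak
surface: pizunamuak


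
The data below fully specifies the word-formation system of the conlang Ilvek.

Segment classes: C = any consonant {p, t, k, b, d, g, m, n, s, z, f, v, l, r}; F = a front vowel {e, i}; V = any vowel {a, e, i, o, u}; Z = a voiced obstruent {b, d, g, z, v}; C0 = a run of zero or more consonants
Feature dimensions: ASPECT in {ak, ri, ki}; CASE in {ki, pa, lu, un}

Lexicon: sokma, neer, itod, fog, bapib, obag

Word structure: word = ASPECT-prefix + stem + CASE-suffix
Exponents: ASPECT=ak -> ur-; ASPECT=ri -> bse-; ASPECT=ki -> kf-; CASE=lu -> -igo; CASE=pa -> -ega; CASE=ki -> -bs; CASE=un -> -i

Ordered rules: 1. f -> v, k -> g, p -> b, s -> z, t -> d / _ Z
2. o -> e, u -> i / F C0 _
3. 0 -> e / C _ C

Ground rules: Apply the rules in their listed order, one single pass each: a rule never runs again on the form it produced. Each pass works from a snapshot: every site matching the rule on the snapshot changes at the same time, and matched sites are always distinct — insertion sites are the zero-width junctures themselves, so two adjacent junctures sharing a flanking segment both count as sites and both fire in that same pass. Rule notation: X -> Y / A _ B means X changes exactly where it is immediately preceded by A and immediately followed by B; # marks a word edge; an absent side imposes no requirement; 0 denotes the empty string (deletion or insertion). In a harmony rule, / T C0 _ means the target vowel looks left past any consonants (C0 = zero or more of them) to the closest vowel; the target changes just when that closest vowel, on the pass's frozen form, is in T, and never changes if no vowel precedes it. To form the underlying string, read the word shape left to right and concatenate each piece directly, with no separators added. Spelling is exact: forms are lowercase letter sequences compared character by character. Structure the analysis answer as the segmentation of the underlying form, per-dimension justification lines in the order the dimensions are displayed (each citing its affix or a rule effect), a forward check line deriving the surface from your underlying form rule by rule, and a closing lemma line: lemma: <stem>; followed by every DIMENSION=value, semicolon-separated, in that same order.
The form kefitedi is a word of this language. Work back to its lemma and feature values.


underlying: kf-itod-i
ASPECT=ki - signalled by the affix kf-
CASE=un - signalled by the affix -i
check: kfitodi -> kfitodi -> kfitedi -> kefitedi
lemma: itod; ASPECT=ki; CASE=un


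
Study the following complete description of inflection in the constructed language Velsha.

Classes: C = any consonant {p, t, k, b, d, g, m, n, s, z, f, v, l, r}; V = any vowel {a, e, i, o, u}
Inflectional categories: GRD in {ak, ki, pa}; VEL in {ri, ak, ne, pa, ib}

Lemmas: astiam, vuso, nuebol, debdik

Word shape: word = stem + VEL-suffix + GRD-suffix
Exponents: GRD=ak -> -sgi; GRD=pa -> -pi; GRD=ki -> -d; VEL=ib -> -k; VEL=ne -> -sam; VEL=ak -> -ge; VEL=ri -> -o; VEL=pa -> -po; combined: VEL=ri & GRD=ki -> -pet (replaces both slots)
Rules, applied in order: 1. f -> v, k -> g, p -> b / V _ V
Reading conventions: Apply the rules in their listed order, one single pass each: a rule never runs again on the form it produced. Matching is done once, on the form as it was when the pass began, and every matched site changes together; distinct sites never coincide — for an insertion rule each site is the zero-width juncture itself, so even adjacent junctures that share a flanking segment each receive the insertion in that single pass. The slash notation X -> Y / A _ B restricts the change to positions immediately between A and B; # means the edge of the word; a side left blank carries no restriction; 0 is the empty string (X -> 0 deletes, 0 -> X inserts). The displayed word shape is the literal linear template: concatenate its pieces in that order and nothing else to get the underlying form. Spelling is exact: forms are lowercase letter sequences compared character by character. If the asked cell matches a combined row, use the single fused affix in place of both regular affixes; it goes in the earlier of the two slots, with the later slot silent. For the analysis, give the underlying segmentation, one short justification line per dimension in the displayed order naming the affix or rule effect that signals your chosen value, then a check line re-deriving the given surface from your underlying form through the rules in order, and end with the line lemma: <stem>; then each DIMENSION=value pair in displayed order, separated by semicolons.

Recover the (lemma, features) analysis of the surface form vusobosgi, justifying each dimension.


underlying: vuso-po-sgi
GRD=ak - signalled by the affix -sgi
VEL=pa - signalled by the affix -po
check: vusoposgi -> vusobosgi
lemma: vuso; GRD=ak; VEL=pa


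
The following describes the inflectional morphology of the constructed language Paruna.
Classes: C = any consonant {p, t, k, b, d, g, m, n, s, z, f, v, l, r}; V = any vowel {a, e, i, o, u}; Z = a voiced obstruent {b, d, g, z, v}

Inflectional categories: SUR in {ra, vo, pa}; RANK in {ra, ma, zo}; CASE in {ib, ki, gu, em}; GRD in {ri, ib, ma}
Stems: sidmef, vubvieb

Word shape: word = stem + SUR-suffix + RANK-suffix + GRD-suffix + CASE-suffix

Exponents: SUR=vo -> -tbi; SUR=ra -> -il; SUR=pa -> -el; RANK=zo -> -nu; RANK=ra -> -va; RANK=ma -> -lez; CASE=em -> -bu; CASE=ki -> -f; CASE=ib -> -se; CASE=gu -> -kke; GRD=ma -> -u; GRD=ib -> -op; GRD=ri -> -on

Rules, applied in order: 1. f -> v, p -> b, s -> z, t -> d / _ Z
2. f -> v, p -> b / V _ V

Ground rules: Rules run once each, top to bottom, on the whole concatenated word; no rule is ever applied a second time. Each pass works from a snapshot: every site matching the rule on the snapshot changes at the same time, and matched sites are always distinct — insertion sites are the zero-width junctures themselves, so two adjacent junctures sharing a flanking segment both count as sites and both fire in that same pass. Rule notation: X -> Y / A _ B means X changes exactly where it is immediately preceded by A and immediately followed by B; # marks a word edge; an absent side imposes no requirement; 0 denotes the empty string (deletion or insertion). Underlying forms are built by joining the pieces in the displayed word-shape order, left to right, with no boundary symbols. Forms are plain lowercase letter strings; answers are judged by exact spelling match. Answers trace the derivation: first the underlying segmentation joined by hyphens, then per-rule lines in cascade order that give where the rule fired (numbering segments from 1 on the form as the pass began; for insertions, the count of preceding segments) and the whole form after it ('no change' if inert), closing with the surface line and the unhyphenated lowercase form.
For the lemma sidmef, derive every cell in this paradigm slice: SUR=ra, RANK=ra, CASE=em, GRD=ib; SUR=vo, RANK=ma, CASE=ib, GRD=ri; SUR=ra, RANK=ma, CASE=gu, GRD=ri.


cell SUR=ra, RANK=ra, CASE=em, GRD=ib:
underlying: sidmef-il-va-op-bu
1. f -> v, p -> b, s -> z, t -> d / _ Z: fires at position(s) 12: sidmefilvaobbu
2. f -> v, p -> b / V _ V: fires at position(s) 6: sidmevilvaobbu
surface: sidmevilvaobbu

cell SUR=vo, RANK=ma, CASE=ib, GRD=ri:
underlying: sidmef-tbi-lez-on-se
1. f -> v, p -> b, s -> z, t -> d / _ Z: fires at position(s) 7: sidmefdbilezonse
2. f -> v, p -> b / V _ V: no change
surface: sidmefdbilezonse

cell SUR=ra, RANK=ma, CASE=gu, GRD=ri:
underlying: sidmef-il-lez-on-kke
1. f -> v, p -> b, s -> z, t -> d / _ Z: no change
2. f -> v, p -> b / V _ V: fires at position(s) 6: sidmevillezonkke
surface: sidmevillezonkke


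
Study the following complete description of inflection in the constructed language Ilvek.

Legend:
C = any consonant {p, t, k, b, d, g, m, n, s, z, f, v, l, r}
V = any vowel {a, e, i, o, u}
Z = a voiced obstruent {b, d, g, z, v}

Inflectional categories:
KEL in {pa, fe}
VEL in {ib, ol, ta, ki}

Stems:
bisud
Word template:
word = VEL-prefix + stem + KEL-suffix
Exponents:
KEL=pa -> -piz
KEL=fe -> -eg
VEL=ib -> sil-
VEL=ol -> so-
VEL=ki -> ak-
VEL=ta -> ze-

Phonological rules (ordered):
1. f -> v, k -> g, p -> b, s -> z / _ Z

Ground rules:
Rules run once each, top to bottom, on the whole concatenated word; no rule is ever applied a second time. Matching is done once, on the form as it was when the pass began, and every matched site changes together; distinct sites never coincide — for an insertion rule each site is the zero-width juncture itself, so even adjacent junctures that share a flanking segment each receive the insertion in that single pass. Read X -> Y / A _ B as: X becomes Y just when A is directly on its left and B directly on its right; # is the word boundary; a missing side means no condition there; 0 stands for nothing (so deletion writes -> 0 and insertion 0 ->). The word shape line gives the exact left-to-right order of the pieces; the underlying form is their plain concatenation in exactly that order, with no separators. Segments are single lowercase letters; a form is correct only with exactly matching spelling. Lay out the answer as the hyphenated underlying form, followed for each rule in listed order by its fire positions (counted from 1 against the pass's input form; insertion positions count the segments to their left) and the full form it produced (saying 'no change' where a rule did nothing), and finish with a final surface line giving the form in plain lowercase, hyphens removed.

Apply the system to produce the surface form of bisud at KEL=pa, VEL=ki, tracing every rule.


underlying: ak-bisud-piz
1. f -> v, k -> g, p -> b, s -> z / _ Z: fires at position(s) 2: agbisudpiz
surface: agbisudpiz


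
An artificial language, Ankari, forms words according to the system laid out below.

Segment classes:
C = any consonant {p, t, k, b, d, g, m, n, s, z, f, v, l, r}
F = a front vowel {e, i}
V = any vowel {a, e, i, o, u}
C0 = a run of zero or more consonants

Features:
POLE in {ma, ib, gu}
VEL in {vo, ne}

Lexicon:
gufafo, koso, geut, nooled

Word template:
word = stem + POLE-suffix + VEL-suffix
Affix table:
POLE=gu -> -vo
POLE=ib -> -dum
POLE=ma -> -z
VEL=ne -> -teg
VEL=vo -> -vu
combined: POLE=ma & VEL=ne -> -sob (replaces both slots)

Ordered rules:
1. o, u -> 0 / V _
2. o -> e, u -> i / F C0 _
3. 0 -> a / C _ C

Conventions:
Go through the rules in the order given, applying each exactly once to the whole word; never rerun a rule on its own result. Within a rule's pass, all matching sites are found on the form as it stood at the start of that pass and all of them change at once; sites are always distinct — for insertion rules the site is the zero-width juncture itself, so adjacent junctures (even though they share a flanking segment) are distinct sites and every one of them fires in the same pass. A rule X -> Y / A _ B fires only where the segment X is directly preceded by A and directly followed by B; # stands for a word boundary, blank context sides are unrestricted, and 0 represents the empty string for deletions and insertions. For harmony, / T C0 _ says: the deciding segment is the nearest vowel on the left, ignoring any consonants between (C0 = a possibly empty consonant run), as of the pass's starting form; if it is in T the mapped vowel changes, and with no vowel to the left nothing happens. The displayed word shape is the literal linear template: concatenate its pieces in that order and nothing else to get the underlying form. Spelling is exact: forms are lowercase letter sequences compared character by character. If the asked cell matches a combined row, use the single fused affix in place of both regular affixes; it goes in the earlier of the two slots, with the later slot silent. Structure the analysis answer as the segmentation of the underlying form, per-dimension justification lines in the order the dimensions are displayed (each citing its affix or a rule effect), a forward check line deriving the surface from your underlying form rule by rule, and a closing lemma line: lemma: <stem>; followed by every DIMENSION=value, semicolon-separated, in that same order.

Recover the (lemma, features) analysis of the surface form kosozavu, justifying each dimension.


underlying: koso-z-vu
POLE=ma - signalled by the affix -z
VEL=vo - signalled by the affix -vu
check: kosozvu -> kosozvu -> kosozvu -> kosozavu
lemma: koso; POLE=ma; VEL=vo
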